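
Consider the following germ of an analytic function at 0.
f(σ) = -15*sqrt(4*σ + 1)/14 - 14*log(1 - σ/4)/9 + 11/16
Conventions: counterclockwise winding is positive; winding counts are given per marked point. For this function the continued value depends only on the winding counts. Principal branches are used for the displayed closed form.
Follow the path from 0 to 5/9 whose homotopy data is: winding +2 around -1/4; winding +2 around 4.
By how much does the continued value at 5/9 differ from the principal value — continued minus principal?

The rational part is single-valued and drops out of the difference; each branch term changes only by its own monodromy.
(-15/14)*sqrt(1 - σ/(-1/4)): winding +2 is even, the square root returns to the same sheet, contribution 0.
(-14/9)*log(1 - σ/(4)): each positive loop around 4 adds 2*pi*i to the log, so winding +2 contributes (-14/9)*(2)*2*pi*i = -(56/9)*pi*i.
Summing the contributions at σ = 5/9 gives -(56/9)*pi*i.

Continued minus principal equals -(56/9)*pi*i.


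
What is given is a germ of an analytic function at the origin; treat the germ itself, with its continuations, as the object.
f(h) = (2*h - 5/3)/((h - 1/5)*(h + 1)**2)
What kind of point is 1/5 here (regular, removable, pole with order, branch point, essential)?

The denominator factor h - 1/5 vanishes at 1/5 and appears to the power 1; the numerator there equals -19/15, nonzero, and no other factor vanishes.
Hence a pole whose order is the multiplicity, 1.

The point is a pole of order 1.


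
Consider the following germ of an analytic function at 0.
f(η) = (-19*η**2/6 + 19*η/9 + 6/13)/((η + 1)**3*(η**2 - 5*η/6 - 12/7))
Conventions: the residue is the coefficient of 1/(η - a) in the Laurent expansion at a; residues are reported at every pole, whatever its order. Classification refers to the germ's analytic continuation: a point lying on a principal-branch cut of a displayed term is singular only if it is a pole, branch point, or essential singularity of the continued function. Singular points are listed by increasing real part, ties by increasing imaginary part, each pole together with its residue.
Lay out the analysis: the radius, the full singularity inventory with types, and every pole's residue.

Denominator factor (η + 1)^3: pole of order 3 at -1, modulus 1.
Denominator factor (η**2 - 5*η/6 - 12/7): discriminant 1903/252, real irrational roots 5/12 + (1/84)*sqrt(13321) and 5/12 - (1/84)*sqrt(13321); poles of order 1, moduli 5/12 + (1/84)*sqrt(13321) and -5/12 + (1/84)*sqrt(13321).
The radius of convergence is the smallest modulus among the singular points: -5/12 + (1/84)*sqrt(13321).
At the order-3 pole -1 set g(η) = (η - (-1))^3*f(η) = (-19*η**2/6 + 19*η/9 + 6/13)/(η**2 - 5*η/6 - 12/7).
Order-3 pole: residue = g''(a)/2; g''(-1) = -67972716/1625, so the residue is -33986358/1625.
The factor η**2 - 5*η/6 - 12/7 splits as (η - a)(η - a') with a = 5/12 - (1/84)*sqrt(13321), a' = 5/12 + (1/84)*sqrt(13321). At the order-1 pole a set g(η) = (η - a)*f(η) = [(-19*η**2/6 + 19*η/9 + 6/13)/(η + 1)**3] / (η - a').
Simple pole: residue = g(a) at a = 5/12 - (1/84)*sqrt(13321), which is 16993179/1625 + (280187733/3092375)*sqrt(13321).
The factor η**2 - 5*η/6 - 12/7 splits as (η - a)(η - a') with a = 5/12 + (1/84)*sqrt(13321), a' = 5/12 - (1/84)*sqrt(13321). At the order-1 pole a set g(η) = (η - a)*f(η) = [(-19*η**2/6 + 19*η/9 + 6/13)/(η + 1)**3] / (η - a').
Simple pole: residue = g(a) at a = 5/12 + (1/84)*sqrt(13321), which is 16993179/1625 - (280187733/3092375)*sqrt(13321).
List the singular points by increasing real part (a conjugate pair: the negative imaginary part first).

Radius of convergence at 0: -5/12 + (1/84)*sqrt(13321).
At -1: a pole of order 3; residue -33986358/1625.
At 5/12 - (1/84)*sqrt(13321): a pole of order 1; residue 16993179/1625 + (280187733/3092375)*sqrt(13321).
At 5/12 + (1/84)*sqrt(13321): a pole of order 1; residue 16993179/1625 - (280187733/3092375)*sqrt(13321).


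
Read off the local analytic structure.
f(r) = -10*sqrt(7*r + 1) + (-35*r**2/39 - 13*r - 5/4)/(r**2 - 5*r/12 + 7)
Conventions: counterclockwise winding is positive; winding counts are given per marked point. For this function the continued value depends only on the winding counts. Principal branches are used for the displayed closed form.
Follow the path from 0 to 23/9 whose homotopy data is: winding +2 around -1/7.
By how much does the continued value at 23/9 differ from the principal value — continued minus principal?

Continued minus principal equals 0.

The rational part is single-valued and drops out of the difference; each branch term changes only by its own monodromy.
(-10)*sqrt(1 - r/(-1/7)): winding +2 is even, the square root returns to the same sheet, contribution 0.
Summing the contributions at r = 23/9 gives 0.


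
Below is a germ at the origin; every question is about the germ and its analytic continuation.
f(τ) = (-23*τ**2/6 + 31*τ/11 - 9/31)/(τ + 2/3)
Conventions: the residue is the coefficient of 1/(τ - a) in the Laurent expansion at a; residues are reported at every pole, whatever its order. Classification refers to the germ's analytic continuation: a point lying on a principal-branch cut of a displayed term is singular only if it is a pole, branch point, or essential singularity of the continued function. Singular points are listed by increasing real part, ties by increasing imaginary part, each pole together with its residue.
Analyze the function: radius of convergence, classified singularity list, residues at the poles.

Radius of convergence at 0: 2/3.
At -2/3: a pole of order 1; residue -35657/9207.

Denominator factor (τ + 2/3): pole of order 1 at -2/3, modulus 2/3.
The radius of convergence is the smallest modulus among the singular points: 2/3.
At the order-1 pole -2/3 set g(τ) = (τ - (-2/3))*f(τ) = -23*τ**2/6 + 31*τ/11 - 9/31.
Simple pole: residue = g(a) at a = -2/3, which is -35657/9207.


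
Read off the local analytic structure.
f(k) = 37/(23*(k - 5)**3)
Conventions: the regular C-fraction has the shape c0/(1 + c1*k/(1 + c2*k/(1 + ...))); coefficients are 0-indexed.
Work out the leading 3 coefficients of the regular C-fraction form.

The regular C-fraction coefficients are [-37/2875, -3/5, 1/5].

Taylor coefficients (expand at 0): a_0 = -37/2875, a_1 = -111/14375, a_2 = -222/71875.
c0 = a_0 = -37/2875. Peel one level at a time: if S = 1 + c*k/S' with S'(0) = 1, then c is the k-coefficient of S and S' = c*k/(S - 1).
S_1 = c0/f = 1 + (-3/5)*k + (3/25)*k^2 + ...; c1 = -3/5.
S_2 = c1*k/(S_1 - 1) = 1 + (1/5)*k + ...; c2 = 1/5.


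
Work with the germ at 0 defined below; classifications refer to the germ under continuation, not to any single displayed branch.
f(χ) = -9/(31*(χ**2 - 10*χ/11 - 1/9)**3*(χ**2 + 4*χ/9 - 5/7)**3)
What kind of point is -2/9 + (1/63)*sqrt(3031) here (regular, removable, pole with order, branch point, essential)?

The point is a pole of order 3.

The denominator factor χ**2 + 4*χ/9 - 5/7 vanishes at -2/9 + (1/63)*sqrt(3031) and appears to the power 3; the numerator there equals -9/31, nonzero, and no other factor vanishes.
Hence a pole whose order is the multiplicity, 3.


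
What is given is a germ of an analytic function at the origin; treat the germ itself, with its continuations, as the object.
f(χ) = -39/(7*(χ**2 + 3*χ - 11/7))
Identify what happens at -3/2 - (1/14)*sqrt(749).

The denominator factor χ**2 + 3*χ - 11/7 vanishes at -3/2 - (1/14)*sqrt(749) and appears to the power 1; the numerator there equals -39/7, nonzero, and no other factor vanishes.
Hence a pole whose order is the multiplicity, 1.

The point is a pole of order 1.


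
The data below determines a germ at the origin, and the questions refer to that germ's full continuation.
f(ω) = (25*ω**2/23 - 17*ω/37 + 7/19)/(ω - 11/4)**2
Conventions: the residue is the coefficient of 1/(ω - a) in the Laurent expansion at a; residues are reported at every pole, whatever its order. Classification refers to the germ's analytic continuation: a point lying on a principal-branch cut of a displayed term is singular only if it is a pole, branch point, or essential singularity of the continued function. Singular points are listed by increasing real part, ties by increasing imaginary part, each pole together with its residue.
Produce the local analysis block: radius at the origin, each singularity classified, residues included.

Radius of convergence at 0: 11/4.
At 11/4: a pole of order 2; residue 9393/1702.

Denominator factor (ω - 11/4)^2: pole of order 2 at 11/4, modulus 11/4.
The radius of convergence is the smallest modulus among the singular points: 11/4.
At the order-2 pole 11/4 set g(ω) = (ω - (11/4))^2*f(ω) = 25*ω**2/23 - 17*ω/37 + 7/19.
Order-2 pole: residue = g'(a); g'(11/4) = 9393/1702, so the residue is 9393/1702.


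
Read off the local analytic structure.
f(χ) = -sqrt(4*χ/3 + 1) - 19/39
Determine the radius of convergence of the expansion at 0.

The radius of convergence is 3/4.

Branch term (-1)*sqrt(1 - χ/(-3/4)): its argument vanishes at χ = -3/4, a square-root branch point, modulus 3/4.
The radius of convergence is the smallest modulus among the singular points: 3/4.


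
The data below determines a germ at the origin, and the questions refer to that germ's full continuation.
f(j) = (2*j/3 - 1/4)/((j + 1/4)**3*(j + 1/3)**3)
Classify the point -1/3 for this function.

The denominator factor j + 1/3 vanishes at -1/3 and appears to the power 3; the numerator there equals -17/36, nonzero, and no other factor vanishes.
Hence a pole whose order is the multiplicity, 3.

The point is a pole of order 3.


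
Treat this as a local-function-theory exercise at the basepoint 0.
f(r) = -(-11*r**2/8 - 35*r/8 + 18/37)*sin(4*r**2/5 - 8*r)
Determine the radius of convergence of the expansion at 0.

The radius of convergence is infinite.

The factor -sin(4*r**2/5 - 8*r) is entire and contributes no finite singular point.
The polynomial part has no poles.
No finite singular points: the Taylor series at 0 converges everywhere.


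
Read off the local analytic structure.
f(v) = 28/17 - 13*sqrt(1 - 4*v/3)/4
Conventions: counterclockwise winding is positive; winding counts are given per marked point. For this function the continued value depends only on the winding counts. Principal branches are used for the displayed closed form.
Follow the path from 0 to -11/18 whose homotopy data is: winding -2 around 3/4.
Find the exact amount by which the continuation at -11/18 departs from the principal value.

Continued minus principal equals 0.

The rational part is single-valued and drops out of the difference; each branch term changes only by its own monodromy.
(-13/4)*sqrt(1 - v/(3/4)): winding -2 is even, the square root returns to the same sheet, contribution 0.
Summing the contributions at v = -11/18 gives 0.


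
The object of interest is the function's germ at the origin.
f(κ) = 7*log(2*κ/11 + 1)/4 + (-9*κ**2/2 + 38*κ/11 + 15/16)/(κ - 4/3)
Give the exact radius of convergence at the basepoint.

Denominator factor (κ - 4/3): pole of order 1 at 4/3, modulus 4/3.
Branch term (7/4)*log(1 - κ/(-11/2)): its argument vanishes at κ = -11/2, a logarithmic branch point, modulus 11/2.
The radius of convergence is the smallest modulus among the singular points: 4/3.

The radius of convergence is 4/3.


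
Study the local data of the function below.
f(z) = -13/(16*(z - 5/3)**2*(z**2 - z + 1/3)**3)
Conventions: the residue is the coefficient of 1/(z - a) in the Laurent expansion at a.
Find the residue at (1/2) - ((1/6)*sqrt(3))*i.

The residue is (-45927/70304) - ((2432187/70304)*sqrt(3))*i.


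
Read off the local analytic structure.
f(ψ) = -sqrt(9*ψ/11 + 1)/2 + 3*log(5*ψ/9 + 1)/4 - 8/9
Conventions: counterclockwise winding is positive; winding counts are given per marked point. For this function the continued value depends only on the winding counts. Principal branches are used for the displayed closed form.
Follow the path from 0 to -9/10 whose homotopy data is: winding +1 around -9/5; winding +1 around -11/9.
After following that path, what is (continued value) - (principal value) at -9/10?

Continued minus principal equals ((1/110)*sqrt(3190)) + ((3/2)*pi)*i.

The rational part is single-valued and drops out of the difference; each branch term changes only by its own monodromy.
(3/4)*log(1 - ψ/(-9/5)): each positive loop around -9/5 adds 2*pi*i to the log, so winding +1 contributes (3/4)*(1)*2*pi*i = (3/2)*pi*i.
(-1/2)*sqrt(1 - ψ/(-11/9)): winding +1 is odd, the square root flips sign, contributing -2*(-1/2)*sqrt(1 - (-9/10)/(-11/9)) = -2*(-1/2)*sqrt(29/110) = (1/110)*sqrt(3190).
Summing the contributions at ψ = -9/10 gives ((1/110)*sqrt(3190)) + ((3/2)*pi)*i.


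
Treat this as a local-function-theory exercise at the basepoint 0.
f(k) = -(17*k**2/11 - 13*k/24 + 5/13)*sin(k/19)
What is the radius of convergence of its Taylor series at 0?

The factor -sin(k/19) is entire and contributes no finite singular point.
The polynomial part has no poles.
No finite singular points: the Taylor series at 0 converges everywhere.

The radius of convergence is infinite.


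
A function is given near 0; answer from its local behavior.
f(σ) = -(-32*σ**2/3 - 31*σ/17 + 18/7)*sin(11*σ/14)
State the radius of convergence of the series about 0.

The radius of convergence is infinite.

The factor -sin(11*σ/14) is entire and contributes no finite singular point.
The polynomial part has no poles.
No finite singular points: the Taylor series at 0 converges everywhere.


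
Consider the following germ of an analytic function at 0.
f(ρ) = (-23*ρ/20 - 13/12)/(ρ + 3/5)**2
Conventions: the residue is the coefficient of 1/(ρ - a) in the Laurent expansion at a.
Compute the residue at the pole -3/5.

The residue is -23/20.

At the order-2 pole -3/5 set g(ρ) = (ρ - (-3/5))^2*f(ρ) = -23*ρ/20 - 13/12.
Order-2 pole: residue = g'(a); g'(-3/5) = -23/20, so the residue is -23/20.


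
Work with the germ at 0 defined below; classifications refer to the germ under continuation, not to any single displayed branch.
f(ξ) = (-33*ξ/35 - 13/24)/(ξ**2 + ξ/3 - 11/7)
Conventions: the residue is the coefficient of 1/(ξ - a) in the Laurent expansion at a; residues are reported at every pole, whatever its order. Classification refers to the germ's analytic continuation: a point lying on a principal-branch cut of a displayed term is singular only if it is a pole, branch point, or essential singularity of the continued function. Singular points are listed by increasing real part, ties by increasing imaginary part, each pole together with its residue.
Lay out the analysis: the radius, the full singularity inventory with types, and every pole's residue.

Radius of convergence at 0: -1/6 + (1/42)*sqrt(2821).
At -1/6 - (1/42)*sqrt(2821): a pole of order 1; residue -33/70 + (323/112840)*sqrt(2821).
At -1/6 + (1/42)*sqrt(2821): a pole of order 1; residue -33/70 - (323/112840)*sqrt(2821).

Denominator factor (ξ**2 + ξ/3 - 11/7): discriminant 403/63, real irrational roots -1/6 + (1/42)*sqrt(2821) and -1/6 - (1/42)*sqrt(2821); poles of order 1, moduli -1/6 + (1/42)*sqrt(2821) and 1/6 + (1/42)*sqrt(2821).
The radius of convergence is the smallest modulus among the singular points: -1/6 + (1/42)*sqrt(2821).
The factor ξ**2 + ξ/3 - 11/7 splits as (ξ - a)(ξ - a') with a = -1/6 - (1/42)*sqrt(2821), a' = -1/6 + (1/42)*sqrt(2821). At the order-1 pole a set g(ξ) = (ξ - a)*f(ξ) = [-33*ξ/35 - 13/24] / (ξ - a').
Simple pole: residue = g(a) at a = -1/6 - (1/42)*sqrt(2821), which is -33/70 + (323/112840)*sqrt(2821).
The factor ξ**2 + ξ/3 - 11/7 splits as (ξ - a)(ξ - a') with a = -1/6 + (1/42)*sqrt(2821), a' = -1/6 - (1/42)*sqrt(2821). At the order-1 pole a set g(ξ) = (ξ - a)*f(ξ) = [-33*ξ/35 - 13/24] / (ξ - a').
Simple pole: residue = g(a) at a = -1/6 + (1/42)*sqrt(2821), which is -33/70 - (323/112840)*sqrt(2821).
List the singular points by increasing real part (a conjugate pair: the negative imaginary part first).


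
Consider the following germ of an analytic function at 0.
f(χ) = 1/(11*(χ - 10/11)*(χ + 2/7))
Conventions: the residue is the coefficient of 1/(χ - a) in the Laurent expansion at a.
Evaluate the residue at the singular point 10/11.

At the order-1 pole 10/11 set g(χ) = (χ - (10/11))*f(χ) = 1/(11*(χ + 2/7)).
Simple pole: residue = g(a) at a = 10/11, which is 7/92.

The residue is 7/92.


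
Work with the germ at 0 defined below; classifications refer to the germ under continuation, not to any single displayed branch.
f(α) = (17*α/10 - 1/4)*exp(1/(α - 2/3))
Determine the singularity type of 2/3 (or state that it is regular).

The point is an essential singularity.

The exponent 1/(α - (2/3)) has a pole at 2/3, so exp(1/(α - (2/3))) takes every nonzero value near it: an essential singularity (not a pole of any order).


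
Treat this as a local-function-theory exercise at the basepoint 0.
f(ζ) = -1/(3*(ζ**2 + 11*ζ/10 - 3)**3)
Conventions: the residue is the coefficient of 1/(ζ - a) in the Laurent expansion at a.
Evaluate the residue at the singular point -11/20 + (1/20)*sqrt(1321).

The residue is -(200000/2305199161)*sqrt(1321).

The factor ζ**2 + 11*ζ/10 - 3 splits as (ζ - a)(ζ - a') with a = -11/20 + (1/20)*sqrt(1321), a' = -11/20 - (1/20)*sqrt(1321). At the order-3 pole a set g(ζ) = (ζ - a)^3*f(ζ) = [-1/3] / (ζ - a')^3.
Order-3 pole: residue = g''(a)/2; g''(-11/20 + (1/20)*sqrt(1321)) = -(400000/2305199161)*sqrt(1321), so the residue is -(200000/2305199161)*sqrt(1321).


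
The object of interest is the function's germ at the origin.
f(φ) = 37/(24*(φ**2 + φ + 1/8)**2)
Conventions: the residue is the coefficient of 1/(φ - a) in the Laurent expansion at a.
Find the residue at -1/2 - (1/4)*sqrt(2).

The residue is (37/6)*sqrt(2).

The factor φ**2 + φ + 1/8 splits as (φ - a)(φ - a') with a = -1/2 - (1/4)*sqrt(2), a' = -1/2 + (1/4)*sqrt(2). At the order-2 pole a set g(φ) = (φ - a)^2*f(φ) = [37/24] / (φ - a')^2.
Order-2 pole: residue = g'(a); g'(-1/2 - (1/4)*sqrt(2)) = (37/6)*sqrt(2), so the residue is (37/6)*sqrt(2).


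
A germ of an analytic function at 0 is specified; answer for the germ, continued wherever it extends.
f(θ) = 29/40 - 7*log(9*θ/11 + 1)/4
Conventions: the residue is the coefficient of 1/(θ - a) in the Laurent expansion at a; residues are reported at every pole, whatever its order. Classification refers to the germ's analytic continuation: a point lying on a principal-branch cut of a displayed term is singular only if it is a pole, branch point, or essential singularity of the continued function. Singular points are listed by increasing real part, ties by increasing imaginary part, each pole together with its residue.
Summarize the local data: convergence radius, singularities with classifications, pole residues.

Radius of convergence at 0: 11/9.
At -11/9: a logarithmic branch point.

Branch term (-7/4)*log(1 - θ/(-11/9)): its argument vanishes at θ = -11/9, a logarithmic branch point, modulus 11/9.
The radius of convergence is the smallest modulus among the singular points: 11/9.


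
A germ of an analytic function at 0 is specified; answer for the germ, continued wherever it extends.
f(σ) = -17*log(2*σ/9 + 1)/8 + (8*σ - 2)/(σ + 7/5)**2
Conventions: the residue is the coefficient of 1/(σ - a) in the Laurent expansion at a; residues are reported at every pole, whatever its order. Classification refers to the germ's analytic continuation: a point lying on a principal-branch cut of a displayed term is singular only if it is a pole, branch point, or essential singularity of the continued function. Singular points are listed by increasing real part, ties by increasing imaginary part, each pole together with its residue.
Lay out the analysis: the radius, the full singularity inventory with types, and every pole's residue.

Radius of convergence at 0: 7/5.
At -9/2: a logarithmic branch point.
At -7/5: a pole of order 2; residue 8.

Denominator factor (σ + 7/5)^2: pole of order 2 at -7/5, modulus 7/5.
Branch term (-17/8)*log(1 - σ/(-9/2)): its argument vanishes at σ = -9/2, a logarithmic branch point, modulus 9/2.
The radius of convergence is the smallest modulus among the singular points: 7/5.
The branch term is analytic at -7/5 and contributes nothing to the residue; only the rational part matters.
At the order-2 pole -7/5 set g(σ) = (σ - (-7/5))^2*(rational part) = 8*σ - 2.
Order-2 pole: residue = g'(a); g'(-7/5) = 8, so the residue is 8.
List the singular points by increasing real part (a conjugate pair: the negative imaginary part first).


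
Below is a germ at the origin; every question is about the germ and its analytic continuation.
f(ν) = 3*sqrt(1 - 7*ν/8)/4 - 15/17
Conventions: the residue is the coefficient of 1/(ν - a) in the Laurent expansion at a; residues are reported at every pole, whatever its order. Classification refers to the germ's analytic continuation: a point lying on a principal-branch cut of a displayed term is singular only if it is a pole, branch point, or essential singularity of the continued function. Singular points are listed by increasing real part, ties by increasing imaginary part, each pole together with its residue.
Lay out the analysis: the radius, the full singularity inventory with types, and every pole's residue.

Radius of convergence at 0: 8/7.
At 8/7: an algebraic (square-root) branch point.

Branch term (3/4)*sqrt(1 - ν/(8/7)): its argument vanishes at ν = 8/7, a square-root branch point, modulus 8/7.
The radius of convergence is the smallest modulus among the singular points: 8/7.


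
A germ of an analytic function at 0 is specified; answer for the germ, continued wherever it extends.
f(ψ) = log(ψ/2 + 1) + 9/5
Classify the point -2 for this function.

The term (1)*log(1 - ψ/(-2)) has argument 1 - -2/(-2) = 0 at -2: a logarithmic (infinitely-sheeted) branch point; the remaining terms are analytic or single-valued there.

The point is a logarithmic branch point.


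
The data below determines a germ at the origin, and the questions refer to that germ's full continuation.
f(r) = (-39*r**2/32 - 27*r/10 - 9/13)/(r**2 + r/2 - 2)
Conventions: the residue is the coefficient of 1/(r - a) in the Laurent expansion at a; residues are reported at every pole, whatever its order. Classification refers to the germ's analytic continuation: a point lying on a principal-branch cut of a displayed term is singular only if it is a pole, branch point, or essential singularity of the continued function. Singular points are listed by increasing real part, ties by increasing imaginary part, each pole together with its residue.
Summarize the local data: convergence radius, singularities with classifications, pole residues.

Radius of convergence at 0: -1/4 + (1/4)*sqrt(33).
At -1/4 - (1/4)*sqrt(33): a pole of order 1; residue -669/640 + (14461/91520)*sqrt(33).
At -1/4 + (1/4)*sqrt(33): a pole of order 1; residue -669/640 - (14461/91520)*sqrt(33).

Denominator factor (r**2 + r/2 - 2): discriminant 33/4, real irrational roots -1/4 + (1/4)*sqrt(33) and -1/4 - (1/4)*sqrt(33); poles of order 1, moduli -1/4 + (1/4)*sqrt(33) and 1/4 + (1/4)*sqrt(33).
The radius of convergence is the smallest modulus among the singular points: -1/4 + (1/4)*sqrt(33).
The factor r**2 + r/2 - 2 splits as (r - a)(r - a') with a = -1/4 - (1/4)*sqrt(33), a' = -1/4 + (1/4)*sqrt(33). At the order-1 pole a set g(r) = (r - a)*f(r) = [-39*r**2/32 - 27*r/10 - 9/13] / (r - a').
Simple pole: residue = g(a) at a = -1/4 - (1/4)*sqrt(33), which is -669/640 + (14461/91520)*sqrt(33).
The factor r**2 + r/2 - 2 splits as (r - a)(r - a') with a = -1/4 + (1/4)*sqrt(33), a' = -1/4 - (1/4)*sqrt(33). At the order-1 pole a set g(r) = (r - a)*f(r) = [-39*r**2/32 - 27*r/10 - 9/13] / (r - a').
Simple pole: residue = g(a) at a = -1/4 + (1/4)*sqrt(33), which is -669/640 - (14461/91520)*sqrt(33).
List the singular points by increasing real part (a conjugate pair: the negative imaginary part first).


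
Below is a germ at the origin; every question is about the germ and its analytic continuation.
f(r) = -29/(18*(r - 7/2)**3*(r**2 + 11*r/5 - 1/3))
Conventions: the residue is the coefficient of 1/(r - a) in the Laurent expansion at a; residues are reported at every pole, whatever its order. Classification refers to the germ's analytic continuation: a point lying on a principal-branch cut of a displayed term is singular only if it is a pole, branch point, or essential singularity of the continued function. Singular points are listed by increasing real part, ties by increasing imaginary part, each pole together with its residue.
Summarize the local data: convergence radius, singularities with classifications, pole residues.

Radius of convergence at 0: -11/10 + (1/30)*sqrt(1389).
At -11/10 - (1/30)*sqrt(1389): a pole of order 1; residue 11314060/1630532233 - (206423160/754936423879)*sqrt(1389).
At -11/10 + (1/30)*sqrt(1389): a pole of order 1; residue 11314060/1630532233 + (206423160/754936423879)*sqrt(1389).
At 7/2: a pole of order 3; residue -22628120/1630532233.

Denominator factor (r - 7/2)^3: pole of order 3 at 7/2, modulus 7/2.
Denominator factor (r**2 + 11*r/5 - 1/3): discriminant 463/75, real irrational roots -11/10 + (1/30)*sqrt(1389) and -11/10 - (1/30)*sqrt(1389); poles of order 1, moduli -11/10 + (1/30)*sqrt(1389) and 11/10 + (1/30)*sqrt(1389).
The radius of convergence is the smallest modulus among the singular points: -11/10 + (1/30)*sqrt(1389).
The factor r**2 + 11*r/5 - 1/3 splits as (r - a)(r - a') with a = -11/10 - (1/30)*sqrt(1389), a' = -11/10 + (1/30)*sqrt(1389). At the order-1 pole a set g(r) = (r - a)*f(r) = [-29/(18*(r - 7/2)**3)] / (r - a').
Simple pole: residue = g(a) at a = -11/10 - (1/30)*sqrt(1389), which is 11314060/1630532233 - (206423160/754936423879)*sqrt(1389).
The factor r**2 + 11*r/5 - 1/3 splits as (r - a)(r - a') with a = -11/10 + (1/30)*sqrt(1389), a' = -11/10 - (1/30)*sqrt(1389). At the order-1 pole a set g(r) = (r - a)*f(r) = [-29/(18*(r - 7/2)**3)] / (r - a').
Simple pole: residue = g(a) at a = -11/10 + (1/30)*sqrt(1389), which is 11314060/1630532233 + (206423160/754936423879)*sqrt(1389).
At the order-3 pole 7/2 set g(r) = (r - (7/2))^3*f(r) = -29/(18*(r**2 + 11*r/5 - 1/3)).
Order-3 pole: residue = g''(a)/2; g''(7/2) = -45256240/1630532233, so the residue is -22628120/1630532233.
List the singular points by increasing real part (a conjugate pair: the negative imaginary part first).


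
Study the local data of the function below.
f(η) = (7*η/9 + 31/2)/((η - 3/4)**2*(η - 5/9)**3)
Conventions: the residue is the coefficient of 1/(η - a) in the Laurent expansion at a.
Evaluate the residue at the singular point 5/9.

At the order-3 pole 5/9 set g(η) = (η - (5/9))^3*f(η) = (7*η/9 + 31/2)/(η - 3/4)**2.
Order-3 pole: residue = g''(a)/2; g''(5/9) = 161574912/2401, so the residue is 80787456/2401.

The residue is 80787456/2401.


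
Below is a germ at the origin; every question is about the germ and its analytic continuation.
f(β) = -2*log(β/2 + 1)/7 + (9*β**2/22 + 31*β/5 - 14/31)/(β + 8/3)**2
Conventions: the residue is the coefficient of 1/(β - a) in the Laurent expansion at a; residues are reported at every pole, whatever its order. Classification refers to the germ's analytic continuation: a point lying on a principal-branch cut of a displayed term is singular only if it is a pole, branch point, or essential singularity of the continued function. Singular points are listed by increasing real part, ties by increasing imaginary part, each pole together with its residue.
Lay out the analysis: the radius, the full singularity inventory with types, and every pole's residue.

Denominator factor (β + 8/3)^2: pole of order 2 at -8/3, modulus 8/3.
Branch term (-2/7)*log(1 - β/(-2)): its argument vanishes at β = -2, a logarithmic branch point, modulus 2.
The radius of convergence is the smallest modulus among the singular points: 2.
The branch term is analytic at -8/3 and contributes nothing to the residue; only the rational part matters.
At the order-2 pole -8/3 set g(β) = (β - (-8/3))^2*(rational part) = 9*β**2/22 + 31*β/5 - 14/31.
Order-2 pole: residue = g'(a); g'(-8/3) = 221/55, so the residue is 221/55.
List the singular points by increasing real part (a conjugate pair: the negative imaginary part first).

Radius of convergence at 0: 2.
At -8/3: a pole of order 2; residue 221/55.
At -2: a logarithmic branch point.


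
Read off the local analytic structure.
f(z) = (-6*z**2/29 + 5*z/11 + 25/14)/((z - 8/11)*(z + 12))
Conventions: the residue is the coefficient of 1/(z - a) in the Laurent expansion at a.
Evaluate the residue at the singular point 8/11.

At the order-1 pole 8/11 set g(z) = (z - (8/11))*f(z) = (-6*z**2/29 + 5*z/11 + 25/14)/(z + 12).
Simple pole: residue = g(a) at a = 8/11, which is 98589/625240.

The residue is 98589/625240.


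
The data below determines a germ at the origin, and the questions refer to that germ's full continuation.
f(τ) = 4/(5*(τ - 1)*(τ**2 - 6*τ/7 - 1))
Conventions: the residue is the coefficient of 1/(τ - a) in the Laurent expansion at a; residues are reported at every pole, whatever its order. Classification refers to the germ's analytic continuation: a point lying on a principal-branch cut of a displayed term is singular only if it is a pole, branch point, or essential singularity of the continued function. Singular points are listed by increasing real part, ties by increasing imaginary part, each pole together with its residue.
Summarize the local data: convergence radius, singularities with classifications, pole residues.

Denominator factor (τ**2 - 6*τ/7 - 1): discriminant 232/49, real irrational roots 3/7 + (1/7)*sqrt(58) and 3/7 - (1/7)*sqrt(58); poles of order 1, moduli 3/7 + (1/7)*sqrt(58) and -3/7 + (1/7)*sqrt(58).
Denominator factor (τ - 1): pole of order 1 at 1, modulus 1.
The radius of convergence is the smallest modulus among the singular points: -3/7 + (1/7)*sqrt(58).
The factor τ**2 - 6*τ/7 - 1 splits as (τ - a)(τ - a') with a = 3/7 - (1/7)*sqrt(58), a' = 3/7 + (1/7)*sqrt(58). At the order-1 pole a set g(τ) = (τ - a)*f(τ) = [4/(5*(τ - 1))] / (τ - a').
Simple pole: residue = g(a) at a = 3/7 - (1/7)*sqrt(58), which is 7/15 - (14/435)*sqrt(58).
At the order-1 pole 1 set g(τ) = (τ - (1))*f(τ) = 4/(5*(τ**2 - 6*τ/7 - 1)).
Simple pole: residue = g(a) at a = 1, which is -14/15.
The factor τ**2 - 6*τ/7 - 1 splits as (τ - a)(τ - a') with a = 3/7 + (1/7)*sqrt(58), a' = 3/7 - (1/7)*sqrt(58). At the order-1 pole a set g(τ) = (τ - a)*f(τ) = [4/(5*(τ - 1))] / (τ - a').
Simple pole: residue = g(a) at a = 3/7 + (1/7)*sqrt(58), which is 7/15 + (14/435)*sqrt(58).
List the singular points by increasing real part (a conjugate pair: the negative imaginary part first).

Radius of convergence at 0: -3/7 + (1/7)*sqrt(58).
At 3/7 - (1/7)*sqrt(58): a pole of order 1; residue 7/15 - (14/435)*sqrt(58).
At 1: a pole of order 1; residue -14/15.
At 3/7 + (1/7)*sqrt(58): a pole of order 1; residue 7/15 + (14/435)*sqrt(58).


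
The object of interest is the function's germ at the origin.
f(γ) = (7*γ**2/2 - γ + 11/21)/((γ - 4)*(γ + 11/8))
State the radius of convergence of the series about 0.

Denominator factor (γ - 4): pole of order 1 at 4, modulus 4.
Denominator factor (γ + 11/8): pole of order 1 at -11/8, modulus 11/8.
The radius of convergence is the smallest modulus among the singular points: 11/8.

The radius of convergence is 11/8.


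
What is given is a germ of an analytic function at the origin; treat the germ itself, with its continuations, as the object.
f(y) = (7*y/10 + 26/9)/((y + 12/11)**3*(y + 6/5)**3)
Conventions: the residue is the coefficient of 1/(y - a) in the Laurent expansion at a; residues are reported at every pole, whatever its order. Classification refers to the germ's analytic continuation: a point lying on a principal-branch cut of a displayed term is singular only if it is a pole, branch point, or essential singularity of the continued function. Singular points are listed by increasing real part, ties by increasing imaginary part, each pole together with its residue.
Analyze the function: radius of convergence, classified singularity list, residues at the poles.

Radius of convergence at 0: 12/11.
At -6/5: a pole of order 3; residue -18907021375/23328.
At -12/11: a pole of order 3; residue 18907021375/23328.

Denominator factor (y + 12/11)^3: pole of order 3 at -12/11, modulus 12/11.
Denominator factor (y + 6/5)^3: pole of order 3 at -6/5, modulus 6/5.
The radius of convergence is the smallest modulus among the singular points: 12/11.
At the order-3 pole -6/5 set g(y) = (y - (-6/5))^3*f(y) = (7*y/10 + 26/9)/(y + 12/11)**3.
Order-3 pole: residue = g''(a)/2; g''(-6/5) = -18907021375/11664, so the residue is -18907021375/23328.
At the order-3 pole -12/11 set g(y) = (y - (-12/11))^3*f(y) = (7*y/10 + 26/9)/(y + 6/5)**3.
Order-3 pole: residue = g''(a)/2; g''(-12/11) = 18907021375/11664, so the residue is 18907021375/23328.
List the singular points by increasing real part (a conjugate pair: the negative imaginary part first).


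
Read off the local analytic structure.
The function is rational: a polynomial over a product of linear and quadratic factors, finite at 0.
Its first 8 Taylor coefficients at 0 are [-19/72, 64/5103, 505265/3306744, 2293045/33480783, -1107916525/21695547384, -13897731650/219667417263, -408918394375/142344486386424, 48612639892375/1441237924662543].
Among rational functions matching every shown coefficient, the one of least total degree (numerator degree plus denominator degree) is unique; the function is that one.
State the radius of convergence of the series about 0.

The radius of convergence is (3/5)*sqrt(5).

No rational of total degree below 3 reproduces all 8 coefficients; solving the [1/2] Pade equations on them gives f(λ) = (9*λ/35 - 19/40)/(λ**2 - 8*λ/9 + 9/5), whose expansion matches every shown term.
Denominator factor (λ**2 - 8*λ/9 + 9/5): discriminant -2596/405, complex-conjugate roots (4/9) + ((1/45)*sqrt(3245))*i and (4/9) - ((1/45)*sqrt(3245))*i; poles of order 1, moduli (3/5)*sqrt(5) and (3/5)*sqrt(5).
The radius of convergence is the smallest modulus among the singular points: (3/5)*sqrt(5).


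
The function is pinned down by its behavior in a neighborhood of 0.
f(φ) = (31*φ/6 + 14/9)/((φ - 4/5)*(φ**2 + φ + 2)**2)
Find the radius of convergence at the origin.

The radius of convergence is 4/5.

Denominator factor (φ**2 + φ + 2)^2: discriminant -7, complex-conjugate roots (-1/2) + ((1/2)*sqrt(7))*i and (-1/2) - ((1/2)*sqrt(7))*i; poles of order 2, moduli sqrt(2) and sqrt(2).
Denominator factor (φ - 4/5): pole of order 1 at 4/5, modulus 4/5.
The radius of convergence is the smallest modulus among the singular points: 4/5.


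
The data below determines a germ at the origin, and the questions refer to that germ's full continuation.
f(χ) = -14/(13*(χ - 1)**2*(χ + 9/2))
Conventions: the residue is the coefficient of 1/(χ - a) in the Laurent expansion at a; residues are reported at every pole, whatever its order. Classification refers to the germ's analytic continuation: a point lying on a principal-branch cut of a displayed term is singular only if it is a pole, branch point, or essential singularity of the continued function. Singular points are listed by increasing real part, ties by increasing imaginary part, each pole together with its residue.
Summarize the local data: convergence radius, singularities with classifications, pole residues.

Denominator factor (χ - 1)^2: pole of order 2 at 1, modulus 1.
Denominator factor (χ + 9/2): pole of order 1 at -9/2, modulus 9/2.
The radius of convergence is the smallest modulus among the singular points: 1.
At the order-1 pole -9/2 set g(χ) = (χ - (-9/2))*f(χ) = -14/(13*(χ - 1)**2).
Simple pole: residue = g(a) at a = -9/2, which is -56/1573.
At the order-2 pole 1 set g(χ) = (χ - (1))^2*f(χ) = -14/(13*(χ + 9/2)).
Order-2 pole: residue = g'(a); g'(1) = 56/1573, so the residue is 56/1573.
List the singular points by increasing real part (a conjugate pair: the negative imaginary part first).

Radius of convergence at 0: 1.
At -9/2: a pole of order 1; residue -56/1573.
At 1: a pole of order 2; residue 56/1573.


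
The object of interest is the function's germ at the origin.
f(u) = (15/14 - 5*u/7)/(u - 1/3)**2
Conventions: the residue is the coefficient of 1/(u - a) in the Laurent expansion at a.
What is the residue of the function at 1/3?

At the order-2 pole 1/3 set g(u) = (u - (1/3))^2*f(u) = 15/14 - 5*u/7.
Order-2 pole: residue = g'(a); g'(1/3) = -5/7, so the residue is -5/7.

The residue is -5/7.


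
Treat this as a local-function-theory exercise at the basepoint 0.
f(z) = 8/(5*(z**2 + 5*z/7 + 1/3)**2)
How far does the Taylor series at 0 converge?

The radius of convergence is (1/3)*sqrt(3).

Denominator factor (z**2 + 5*z/7 + 1/3)^2: discriminant -121/147, complex-conjugate roots (-5/14) + ((11/42)*sqrt(3))*i and (-5/14) - ((11/42)*sqrt(3))*i; poles of order 2, moduli (1/3)*sqrt(3) and (1/3)*sqrt(3).
The radius of convergence is the smallest modulus among the singular points: (1/3)*sqrt(3).


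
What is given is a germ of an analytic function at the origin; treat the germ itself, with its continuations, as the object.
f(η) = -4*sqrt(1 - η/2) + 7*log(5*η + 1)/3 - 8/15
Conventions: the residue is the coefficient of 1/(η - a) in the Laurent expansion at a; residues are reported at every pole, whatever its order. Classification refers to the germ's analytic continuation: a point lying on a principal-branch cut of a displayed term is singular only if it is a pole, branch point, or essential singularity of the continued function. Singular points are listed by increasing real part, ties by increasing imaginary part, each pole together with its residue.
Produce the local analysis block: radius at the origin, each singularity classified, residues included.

Branch term (7/3)*log(1 - η/(-1/5)): its argument vanishes at η = -1/5, a logarithmic branch point, modulus 1/5.
Branch term (-4)*sqrt(1 - η/(2)): its argument vanishes at η = 2, a square-root branch point, modulus 2.
The radius of convergence is the smallest modulus among the singular points: 1/5.
List the singular points by increasing real part (a conjugate pair: the negative imaginary part first).

Radius of convergence at 0: 1/5.
At -1/5: a logarithmic branch point.
At 2: an algebraic (square-root) branch point.


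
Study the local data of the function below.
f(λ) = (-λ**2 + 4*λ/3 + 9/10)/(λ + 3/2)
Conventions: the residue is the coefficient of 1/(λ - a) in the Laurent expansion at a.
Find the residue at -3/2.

At the order-1 pole -3/2 set g(λ) = (λ - (-3/2))*f(λ) = -λ**2 + 4*λ/3 + 9/10.
Simple pole: residue = g(a) at a = -3/2, which is -67/20.

The residue is -67/20.


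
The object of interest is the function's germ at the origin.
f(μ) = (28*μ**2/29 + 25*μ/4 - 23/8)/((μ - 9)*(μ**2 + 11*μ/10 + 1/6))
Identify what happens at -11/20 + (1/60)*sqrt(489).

The denominator factor μ**2 + 11*μ/10 + 1/6 vanishes at -11/20 + (1/60)*sqrt(489) and appears to the power 1; the numerator there equals -204947/34800 + (1003/11600)*sqrt(489), nonzero, and no other factor vanishes.
Hence a pole whose order is the multiplicity, 1.

The point is a pole of order 1.


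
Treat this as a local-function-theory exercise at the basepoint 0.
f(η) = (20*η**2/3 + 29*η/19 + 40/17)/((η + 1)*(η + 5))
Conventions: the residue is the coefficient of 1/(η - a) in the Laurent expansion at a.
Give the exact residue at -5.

At the order-1 pole -5 set g(η) = (η - (-5))*f(η) = (20*η**2/3 + 29*η/19 + 40/17)/(η + 1).
Simple pole: residue = g(a) at a = -5, which is -156385/3876.

The residue is -156385/3876.


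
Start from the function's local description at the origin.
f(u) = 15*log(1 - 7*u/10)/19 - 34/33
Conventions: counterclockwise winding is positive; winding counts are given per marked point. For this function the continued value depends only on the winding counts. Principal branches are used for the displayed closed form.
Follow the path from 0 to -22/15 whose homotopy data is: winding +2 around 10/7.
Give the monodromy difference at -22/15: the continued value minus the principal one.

The rational part is single-valued and drops out of the difference; each branch term changes only by its own monodromy.
(15/19)*log(1 - u/(10/7)): each positive loop around 10/7 adds 2*pi*i to the log, so winding +2 contributes (15/19)*(2)*2*pi*i = (60/19)*pi*i.
Summing the contributions at u = -22/15 gives (60/19)*pi*i.

Continued minus principal equals (60/19)*pi*i.
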